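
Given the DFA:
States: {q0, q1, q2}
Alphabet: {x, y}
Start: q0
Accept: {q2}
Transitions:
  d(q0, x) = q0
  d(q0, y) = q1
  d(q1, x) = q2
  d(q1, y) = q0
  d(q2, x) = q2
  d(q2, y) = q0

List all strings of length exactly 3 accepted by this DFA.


All strings of length 3: 8 total
Accepted: 2

"xyx", "yxx"


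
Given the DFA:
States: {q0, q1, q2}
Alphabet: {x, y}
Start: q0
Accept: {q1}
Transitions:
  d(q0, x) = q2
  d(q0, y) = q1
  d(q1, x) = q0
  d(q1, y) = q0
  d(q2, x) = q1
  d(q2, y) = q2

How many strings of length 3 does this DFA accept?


Enumerating all length-3 strings:
  "xxx" -> q0 [reject]
  "xxy" -> q0 [reject]
  "xyx" -> q1 [accept]
  "xyy" -> q2 [reject]
  "yxx" -> q2 [reject]
  "yxy" -> q1 [accept]
  "yyx" -> q2 [reject]
  "yyy" -> q1 [accept]

3 out of 8


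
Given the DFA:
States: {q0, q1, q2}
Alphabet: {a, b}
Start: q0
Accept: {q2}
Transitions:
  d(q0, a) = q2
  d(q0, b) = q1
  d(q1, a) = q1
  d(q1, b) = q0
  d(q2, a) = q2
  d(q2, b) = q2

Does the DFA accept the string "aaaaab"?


Trace: q0 -> q2 -> q2 -> q2 -> q2 -> q2 -> q2
Final state: q2
Accept states: {q2}

Yes, accepted (final state q2 is an accept state)


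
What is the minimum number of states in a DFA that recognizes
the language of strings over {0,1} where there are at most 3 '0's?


States: count = 0, 1, ..., 3 (all accepting; 4 states), plus a dead state for count > 3.
Total: 4 + 1 = 5.

5


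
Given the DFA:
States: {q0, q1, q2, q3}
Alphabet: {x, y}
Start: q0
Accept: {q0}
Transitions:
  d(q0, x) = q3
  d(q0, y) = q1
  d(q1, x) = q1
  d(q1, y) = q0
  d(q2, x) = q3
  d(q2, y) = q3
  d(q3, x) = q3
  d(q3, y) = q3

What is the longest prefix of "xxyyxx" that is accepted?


Run the DFA, marking each prefix where the state is accepting:
  "" -> q0 [accept]
  "x" -> q3 [reject]
  "xx" -> q3 [reject]
  "xxy" -> q3 [reject]
  "xxyy" -> q3 [reject]
  "xxyyx" -> q3 [reject]
  "xxyyxx" -> q3 [reject]

""


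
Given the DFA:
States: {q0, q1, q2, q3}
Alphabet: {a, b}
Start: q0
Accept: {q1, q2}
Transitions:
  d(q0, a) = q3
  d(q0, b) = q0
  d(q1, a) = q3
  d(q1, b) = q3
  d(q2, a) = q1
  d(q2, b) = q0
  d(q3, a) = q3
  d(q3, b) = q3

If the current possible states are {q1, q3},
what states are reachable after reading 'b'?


Apply transition on 'b' from each current state:
  d(q1, b) = q3
  d(q3, b) = q3

{q3}


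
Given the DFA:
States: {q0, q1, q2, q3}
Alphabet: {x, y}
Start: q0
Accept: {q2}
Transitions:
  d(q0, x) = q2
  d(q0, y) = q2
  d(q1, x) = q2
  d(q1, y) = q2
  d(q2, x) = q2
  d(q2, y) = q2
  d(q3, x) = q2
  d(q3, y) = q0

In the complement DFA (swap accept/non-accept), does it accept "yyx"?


Trace: q0 -> q2 -> q2 -> q2
Final: q2
Original accept: {q2}
Complement: q2 is in original accept

No, complement rejects (original accepts)


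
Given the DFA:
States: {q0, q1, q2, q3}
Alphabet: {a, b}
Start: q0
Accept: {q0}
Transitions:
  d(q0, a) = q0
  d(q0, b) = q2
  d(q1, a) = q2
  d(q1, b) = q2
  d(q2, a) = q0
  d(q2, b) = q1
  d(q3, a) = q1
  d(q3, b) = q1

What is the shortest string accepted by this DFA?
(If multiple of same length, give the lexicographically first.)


BFS by string length (lex-first path to each state shown):
  len 0: q0<-""
Found accept state at length 0.

"" (empty string)


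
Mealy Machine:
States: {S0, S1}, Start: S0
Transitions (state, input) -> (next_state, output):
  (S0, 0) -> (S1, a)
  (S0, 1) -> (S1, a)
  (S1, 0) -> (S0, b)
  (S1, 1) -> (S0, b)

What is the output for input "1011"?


Step-by-step:
  (S0, 1) -> (S1, a)
  (S1, 0) -> (S0, b)
  (S0, 1) -> (S1, a)
  (S1, 1) -> (S0, b)

"abab"


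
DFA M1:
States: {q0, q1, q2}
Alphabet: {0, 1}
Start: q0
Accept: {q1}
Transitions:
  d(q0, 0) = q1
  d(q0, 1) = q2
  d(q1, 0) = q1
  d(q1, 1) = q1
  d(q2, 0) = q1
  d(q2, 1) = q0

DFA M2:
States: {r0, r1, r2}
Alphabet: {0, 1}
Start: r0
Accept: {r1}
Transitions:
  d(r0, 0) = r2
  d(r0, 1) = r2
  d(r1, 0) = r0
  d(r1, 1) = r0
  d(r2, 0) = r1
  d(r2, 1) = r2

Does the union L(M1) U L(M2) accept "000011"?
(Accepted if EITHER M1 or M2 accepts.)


M1: final=q1 accepted=True
M2: final=r2 accepted=False

Yes, union accepts


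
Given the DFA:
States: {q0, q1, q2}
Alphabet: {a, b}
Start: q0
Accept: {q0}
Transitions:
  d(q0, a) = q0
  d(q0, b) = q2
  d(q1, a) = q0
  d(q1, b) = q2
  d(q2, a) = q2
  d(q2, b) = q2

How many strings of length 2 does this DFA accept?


Enumerating all length-2 strings:
  "aa" -> q0 [accept]
  "ab" -> q2 [reject]
  "ba" -> q2 [reject]
  "bb" -> q2 [reject]

1 out of 4


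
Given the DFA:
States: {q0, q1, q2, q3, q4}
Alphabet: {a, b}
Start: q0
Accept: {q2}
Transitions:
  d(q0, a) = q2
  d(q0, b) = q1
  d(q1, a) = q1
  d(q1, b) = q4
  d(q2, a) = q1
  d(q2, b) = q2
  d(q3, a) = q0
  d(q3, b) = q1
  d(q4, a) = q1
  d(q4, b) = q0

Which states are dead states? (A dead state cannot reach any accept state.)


Forward reachability from each state:
  q0 -> reaches accept state q2 (live)
  q1 -> reaches accept state q2 (live)
  q2 -> reaches accept state q2 (live)
  q3 -> reaches accept state q2 (live)
  q4 -> reaches accept state q2 (live)

None (all states can reach an accept state)


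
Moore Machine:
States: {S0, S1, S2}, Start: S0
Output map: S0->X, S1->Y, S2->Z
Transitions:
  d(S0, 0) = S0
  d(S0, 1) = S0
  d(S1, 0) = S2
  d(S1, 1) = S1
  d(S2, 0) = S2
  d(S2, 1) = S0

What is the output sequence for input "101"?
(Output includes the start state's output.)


Start: S0 (output X)
  --1--> S0 (output X)
  --0--> S0 (output X)
  --1--> S0 (output X)

"XXXX"


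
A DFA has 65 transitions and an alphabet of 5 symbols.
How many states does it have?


Each state has exactly one transition per symbol.
states = transitions / |alphabet| = 65 / 5 = 13

13


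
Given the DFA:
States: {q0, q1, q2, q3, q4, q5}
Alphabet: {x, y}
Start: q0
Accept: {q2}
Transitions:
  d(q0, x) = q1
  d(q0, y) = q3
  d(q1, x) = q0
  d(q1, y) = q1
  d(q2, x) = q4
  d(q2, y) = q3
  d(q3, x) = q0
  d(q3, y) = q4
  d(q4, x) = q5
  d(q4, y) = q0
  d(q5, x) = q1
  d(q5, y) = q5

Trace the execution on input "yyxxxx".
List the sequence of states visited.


Input: yyxxxx
d(q0, y) = q3
d(q3, y) = q4
d(q4, x) = q5
d(q5, x) = q1
d(q1, x) = q0
d(q0, x) = q1


q0 -> q3 -> q4 -> q5 -> q1 -> q0 -> q1


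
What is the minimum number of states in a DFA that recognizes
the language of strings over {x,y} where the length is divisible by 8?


States track (length) mod 8.
Need 8 states: one per remainder 0..7; accept = remainder 0.

8


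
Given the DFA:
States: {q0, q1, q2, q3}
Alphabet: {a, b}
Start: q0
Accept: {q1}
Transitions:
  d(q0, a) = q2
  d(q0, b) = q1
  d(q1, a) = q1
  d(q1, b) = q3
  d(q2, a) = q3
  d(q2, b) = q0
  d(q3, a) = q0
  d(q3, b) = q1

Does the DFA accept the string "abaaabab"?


Trace: q0 -> q2 -> q0 -> q2 -> q3 -> q0 -> q1 -> q1 -> q3
Final state: q3
Accept states: {q1}

No, rejected (final state q3 is not an accept state)


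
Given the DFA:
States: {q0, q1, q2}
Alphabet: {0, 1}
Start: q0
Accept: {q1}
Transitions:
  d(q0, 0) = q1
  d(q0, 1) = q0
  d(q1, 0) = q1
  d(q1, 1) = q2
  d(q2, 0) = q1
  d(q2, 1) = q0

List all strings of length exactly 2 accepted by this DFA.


All strings of length 2: 4 total
Accepted: 2

"00", "10"


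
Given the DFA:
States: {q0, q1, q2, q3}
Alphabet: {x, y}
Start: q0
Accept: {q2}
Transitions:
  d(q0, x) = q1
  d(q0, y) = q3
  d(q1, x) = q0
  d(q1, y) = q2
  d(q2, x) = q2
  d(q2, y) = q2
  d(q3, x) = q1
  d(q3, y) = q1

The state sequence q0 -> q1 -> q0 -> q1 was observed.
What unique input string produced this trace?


Trace back each transition to find the symbol:
  q0 --[x]--> q1
  q1 --[x]--> q0
  q0 --[x]--> q1

"xxx"


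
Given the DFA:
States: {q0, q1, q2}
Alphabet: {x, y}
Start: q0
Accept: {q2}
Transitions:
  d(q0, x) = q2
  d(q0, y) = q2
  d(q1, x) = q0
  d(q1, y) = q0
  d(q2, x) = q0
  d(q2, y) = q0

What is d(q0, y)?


Looking up transition d(q0, y)

q2


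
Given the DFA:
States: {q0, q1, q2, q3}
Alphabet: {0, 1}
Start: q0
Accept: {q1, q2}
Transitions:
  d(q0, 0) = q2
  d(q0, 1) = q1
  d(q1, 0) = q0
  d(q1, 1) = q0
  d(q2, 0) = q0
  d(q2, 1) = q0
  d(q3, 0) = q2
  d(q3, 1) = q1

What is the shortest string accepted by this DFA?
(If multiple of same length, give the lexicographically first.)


BFS by string length (lex-first path to each state shown):
  len 0: q0<-""
  len 1: q1<-"1", q2<-"0"
Found accept state at length 1.

"0"


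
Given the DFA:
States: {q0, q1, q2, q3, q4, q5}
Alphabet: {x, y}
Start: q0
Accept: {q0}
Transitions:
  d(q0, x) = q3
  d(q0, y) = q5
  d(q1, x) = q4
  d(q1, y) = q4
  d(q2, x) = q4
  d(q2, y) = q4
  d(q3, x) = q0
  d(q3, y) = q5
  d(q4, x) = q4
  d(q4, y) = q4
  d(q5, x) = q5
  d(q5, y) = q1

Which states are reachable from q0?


BFS from q0:
  layer 0: {q0}
  layer 1: {q3, q5}
  layer 2: {q1}
  layer 3: {q4}

{q0, q1, q3, q4, q5}


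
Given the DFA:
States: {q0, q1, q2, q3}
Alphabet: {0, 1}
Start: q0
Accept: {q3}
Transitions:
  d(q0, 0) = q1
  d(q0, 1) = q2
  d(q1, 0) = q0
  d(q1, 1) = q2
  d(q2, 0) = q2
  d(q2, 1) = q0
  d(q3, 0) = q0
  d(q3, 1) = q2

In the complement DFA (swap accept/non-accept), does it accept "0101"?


Trace: q0 -> q1 -> q2 -> q2 -> q0
Final: q0
Original accept: {q3}
Complement: q0 is not in original accept

Yes, complement accepts (original rejects)


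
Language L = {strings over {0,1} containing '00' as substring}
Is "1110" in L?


'00' does not occur

No, "1110" is not in L


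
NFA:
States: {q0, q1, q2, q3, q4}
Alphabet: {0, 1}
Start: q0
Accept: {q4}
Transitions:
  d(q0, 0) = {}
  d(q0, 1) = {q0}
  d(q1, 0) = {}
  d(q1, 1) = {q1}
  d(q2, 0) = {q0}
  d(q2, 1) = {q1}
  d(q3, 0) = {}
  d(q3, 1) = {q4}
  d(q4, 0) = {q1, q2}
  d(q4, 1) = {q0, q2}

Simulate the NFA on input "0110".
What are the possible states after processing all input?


Start: {q0}
  --0--> {}
  --1--> {}
  --1--> {}
  --0--> {}

{} (empty set, no valid transitions)


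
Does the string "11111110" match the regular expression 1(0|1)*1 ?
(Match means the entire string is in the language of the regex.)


|string| = 8; first = '1'; last = '0'

No, "11111110" does not match 1(0|1)*1


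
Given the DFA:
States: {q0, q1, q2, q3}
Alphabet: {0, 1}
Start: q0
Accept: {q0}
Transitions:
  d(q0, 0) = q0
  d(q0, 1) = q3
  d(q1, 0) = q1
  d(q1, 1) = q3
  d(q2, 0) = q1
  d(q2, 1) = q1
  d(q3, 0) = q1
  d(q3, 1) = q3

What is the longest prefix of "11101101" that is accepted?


Run the DFA, marking each prefix where the state is accepting:
  "" -> q0 [accept]
  "1" -> q3 [reject]
  "11" -> q3 [reject]
  "111" -> q3 [reject]
  "1110" -> q1 [reject]
  "11101" -> q3 [reject]
  "111011" -> q3 [reject]
  "1110110" -> q1 [reject]
  "11101101" -> q3 [reject]

""


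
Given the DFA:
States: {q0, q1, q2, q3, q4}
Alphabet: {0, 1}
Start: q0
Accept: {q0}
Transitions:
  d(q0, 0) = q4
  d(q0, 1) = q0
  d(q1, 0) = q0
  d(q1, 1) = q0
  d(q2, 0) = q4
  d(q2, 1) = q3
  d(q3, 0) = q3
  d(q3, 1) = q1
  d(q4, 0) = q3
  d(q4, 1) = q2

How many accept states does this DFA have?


Accept states listed: {q0}
Counting: q0(1)

1


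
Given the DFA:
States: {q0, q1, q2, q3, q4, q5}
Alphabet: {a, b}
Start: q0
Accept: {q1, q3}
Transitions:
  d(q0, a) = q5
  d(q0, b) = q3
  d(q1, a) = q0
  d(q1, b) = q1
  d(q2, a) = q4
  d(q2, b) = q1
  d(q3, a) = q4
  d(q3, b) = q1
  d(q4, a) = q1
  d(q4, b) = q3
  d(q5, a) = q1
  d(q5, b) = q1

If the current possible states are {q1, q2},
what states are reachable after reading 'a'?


Apply transition on 'a' from each current state:
  d(q1, a) = q0
  d(q2, a) = q4

{q0, q4}


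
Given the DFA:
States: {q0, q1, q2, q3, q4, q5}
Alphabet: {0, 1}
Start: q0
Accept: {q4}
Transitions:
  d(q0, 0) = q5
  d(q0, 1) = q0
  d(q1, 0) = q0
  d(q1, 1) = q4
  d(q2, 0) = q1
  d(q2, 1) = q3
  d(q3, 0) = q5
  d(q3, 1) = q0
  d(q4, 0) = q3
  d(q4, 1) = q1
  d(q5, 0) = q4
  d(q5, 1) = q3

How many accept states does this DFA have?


Accept states listed: {q4}
Counting: q4(1)

1


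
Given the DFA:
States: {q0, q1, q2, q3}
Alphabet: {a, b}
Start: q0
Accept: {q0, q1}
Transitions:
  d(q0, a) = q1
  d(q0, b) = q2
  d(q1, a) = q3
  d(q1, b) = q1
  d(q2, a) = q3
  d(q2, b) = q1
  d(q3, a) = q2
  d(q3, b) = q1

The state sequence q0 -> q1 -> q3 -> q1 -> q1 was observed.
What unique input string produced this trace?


Trace back each transition to find the symbol:
  q0 --[a]--> q1
  q1 --[a]--> q3
  q3 --[b]--> q1
  q1 --[b]--> q1

"aabb"


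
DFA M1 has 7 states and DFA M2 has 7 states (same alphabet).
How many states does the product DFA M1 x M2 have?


Product construction pairs every M1 state with every M2 state.
7 * 7 = 49

49


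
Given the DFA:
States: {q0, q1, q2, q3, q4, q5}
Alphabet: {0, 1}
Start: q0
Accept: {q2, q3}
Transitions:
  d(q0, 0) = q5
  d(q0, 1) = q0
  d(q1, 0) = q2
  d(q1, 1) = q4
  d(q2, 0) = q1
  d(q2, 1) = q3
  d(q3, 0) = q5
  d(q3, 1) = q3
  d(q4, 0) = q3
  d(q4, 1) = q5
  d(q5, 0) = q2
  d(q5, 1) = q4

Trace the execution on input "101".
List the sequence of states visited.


Input: 101
d(q0, 1) = q0
d(q0, 0) = q5
d(q5, 1) = q4


q0 -> q0 -> q5 -> q4


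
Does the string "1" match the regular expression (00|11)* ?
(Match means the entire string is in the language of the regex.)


|string| = 1; first = '1'; last = '1'

No, "1" does not match (00|11)*


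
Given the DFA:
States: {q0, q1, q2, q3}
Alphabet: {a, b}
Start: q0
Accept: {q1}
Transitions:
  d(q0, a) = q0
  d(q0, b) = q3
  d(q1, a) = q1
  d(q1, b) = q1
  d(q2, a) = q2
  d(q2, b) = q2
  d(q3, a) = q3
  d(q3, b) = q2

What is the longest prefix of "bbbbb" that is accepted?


Run the DFA, marking each prefix where the state is accepting:
  "" -> q0 [reject]
  "b" -> q3 [reject]
  "bb" -> q2 [reject]
  "bbb" -> q2 [reject]
  "bbbb" -> q2 [reject]
  "bbbbb" -> q2 [reject]

No prefix is accepted


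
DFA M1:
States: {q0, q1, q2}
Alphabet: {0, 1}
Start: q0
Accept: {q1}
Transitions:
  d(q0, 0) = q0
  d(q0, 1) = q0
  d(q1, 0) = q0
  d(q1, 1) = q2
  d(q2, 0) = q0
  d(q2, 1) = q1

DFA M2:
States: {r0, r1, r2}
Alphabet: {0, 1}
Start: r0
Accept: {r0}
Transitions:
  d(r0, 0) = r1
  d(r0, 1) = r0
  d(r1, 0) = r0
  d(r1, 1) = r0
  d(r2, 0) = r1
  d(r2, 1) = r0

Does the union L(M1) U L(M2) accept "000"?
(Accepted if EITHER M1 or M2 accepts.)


M1: final=q0 accepted=False
M2: final=r1 accepted=False

No, union rejects (neither accepts)


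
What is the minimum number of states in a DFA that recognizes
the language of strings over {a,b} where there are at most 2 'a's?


States: count = 0, 1, ..., 2 (all accepting; 3 states), plus a dead state for count > 2.
Total: 3 + 1 = 4.

4


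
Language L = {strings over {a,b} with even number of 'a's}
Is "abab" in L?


count('a') = 2; 2 mod 2 = 0

Yes, "abab" is in L


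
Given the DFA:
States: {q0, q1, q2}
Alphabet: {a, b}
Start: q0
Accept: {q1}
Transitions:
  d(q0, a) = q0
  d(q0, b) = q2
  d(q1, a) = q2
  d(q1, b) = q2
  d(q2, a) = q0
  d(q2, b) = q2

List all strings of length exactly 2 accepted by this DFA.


All strings of length 2: 4 total
Accepted: 0

None


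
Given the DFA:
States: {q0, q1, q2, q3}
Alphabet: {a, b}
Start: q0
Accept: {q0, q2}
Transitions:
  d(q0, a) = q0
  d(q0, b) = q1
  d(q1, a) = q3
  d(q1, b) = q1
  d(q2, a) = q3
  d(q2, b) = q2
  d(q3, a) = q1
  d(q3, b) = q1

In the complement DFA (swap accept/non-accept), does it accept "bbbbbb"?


Trace: q0 -> q1 -> q1 -> q1 -> q1 -> q1 -> q1
Final: q1
Original accept: {q0, q2}
Complement: q1 is not in original accept

Yes, complement accepts (original rejects)


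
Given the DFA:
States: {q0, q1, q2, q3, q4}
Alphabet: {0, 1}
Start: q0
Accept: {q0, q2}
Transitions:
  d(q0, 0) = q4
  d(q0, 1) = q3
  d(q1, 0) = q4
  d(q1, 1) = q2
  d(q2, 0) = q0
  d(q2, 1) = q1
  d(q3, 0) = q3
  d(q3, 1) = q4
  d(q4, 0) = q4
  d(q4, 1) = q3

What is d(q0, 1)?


Looking up transition d(q0, 1)

q3


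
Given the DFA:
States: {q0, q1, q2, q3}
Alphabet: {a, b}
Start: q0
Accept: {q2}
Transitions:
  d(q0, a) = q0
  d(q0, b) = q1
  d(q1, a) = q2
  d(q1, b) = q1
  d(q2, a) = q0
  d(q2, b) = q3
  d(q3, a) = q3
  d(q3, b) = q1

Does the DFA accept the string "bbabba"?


Trace: q0 -> q1 -> q1 -> q2 -> q3 -> q1 -> q2
Final state: q2
Accept states: {q2}

Yes, accepted (final state q2 is an accept state)


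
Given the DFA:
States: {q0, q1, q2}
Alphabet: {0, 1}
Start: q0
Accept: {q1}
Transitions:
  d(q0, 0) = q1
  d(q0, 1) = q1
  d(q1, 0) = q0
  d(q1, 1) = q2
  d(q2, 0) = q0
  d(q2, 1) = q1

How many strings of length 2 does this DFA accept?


Enumerating all length-2 strings:
  "00" -> q0 [reject]
  "01" -> q2 [reject]
  "10" -> q0 [reject]
  "11" -> q2 [reject]

0 out of 4


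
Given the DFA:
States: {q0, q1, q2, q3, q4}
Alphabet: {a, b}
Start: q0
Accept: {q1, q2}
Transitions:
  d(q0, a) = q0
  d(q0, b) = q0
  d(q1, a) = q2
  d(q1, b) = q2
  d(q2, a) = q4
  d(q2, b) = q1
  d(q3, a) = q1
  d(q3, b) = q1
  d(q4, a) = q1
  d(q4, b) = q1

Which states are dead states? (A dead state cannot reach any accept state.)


Forward reachability from each state:
  q0 -> reaches {q0}, no accept state (dead)
  q1 -> reaches accept state q1 (live)
  q2 -> reaches accept state q1 (live)
  q3 -> reaches accept state q1 (live)
  q4 -> reaches accept state q1 (live)

{q0}


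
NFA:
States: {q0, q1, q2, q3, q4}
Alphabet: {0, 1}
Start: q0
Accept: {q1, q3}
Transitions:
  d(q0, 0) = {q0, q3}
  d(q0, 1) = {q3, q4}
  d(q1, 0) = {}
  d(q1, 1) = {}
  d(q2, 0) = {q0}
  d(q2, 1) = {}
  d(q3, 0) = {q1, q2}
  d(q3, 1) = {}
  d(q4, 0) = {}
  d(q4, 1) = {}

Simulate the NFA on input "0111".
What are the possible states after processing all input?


Start: {q0}
  --0--> {q0, q3}
  --1--> {q3, q4}
  --1--> {}
  --1--> {}

{} (empty set, no valid transitions)


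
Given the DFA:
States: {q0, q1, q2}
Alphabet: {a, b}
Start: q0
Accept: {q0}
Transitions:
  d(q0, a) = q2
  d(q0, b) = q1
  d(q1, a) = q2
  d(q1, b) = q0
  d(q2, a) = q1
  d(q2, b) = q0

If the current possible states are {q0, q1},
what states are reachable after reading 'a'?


Apply transition on 'a' from each current state:
  d(q0, a) = q2
  d(q1, a) = q2

{q2}


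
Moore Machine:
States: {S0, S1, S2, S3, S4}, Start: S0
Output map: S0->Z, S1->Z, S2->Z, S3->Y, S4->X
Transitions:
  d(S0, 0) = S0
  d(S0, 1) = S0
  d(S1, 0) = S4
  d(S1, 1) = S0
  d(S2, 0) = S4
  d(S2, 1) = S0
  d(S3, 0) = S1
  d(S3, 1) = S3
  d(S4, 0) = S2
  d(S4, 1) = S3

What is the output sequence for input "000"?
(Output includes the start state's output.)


Start: S0 (output Z)
  --0--> S0 (output Z)
  --0--> S0 (output Z)
  --0--> S0 (output Z)

"ZZZZ"


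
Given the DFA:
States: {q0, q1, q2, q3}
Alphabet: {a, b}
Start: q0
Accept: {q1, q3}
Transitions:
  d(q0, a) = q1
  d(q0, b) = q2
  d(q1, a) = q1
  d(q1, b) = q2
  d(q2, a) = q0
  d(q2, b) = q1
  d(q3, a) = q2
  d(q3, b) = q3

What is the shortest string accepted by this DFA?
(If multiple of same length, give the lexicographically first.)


BFS by string length (lex-first path to each state shown):
  len 0: q0<-""
  len 1: q1<-"a", q2<-"b"
Found accept state at length 1.

"a"


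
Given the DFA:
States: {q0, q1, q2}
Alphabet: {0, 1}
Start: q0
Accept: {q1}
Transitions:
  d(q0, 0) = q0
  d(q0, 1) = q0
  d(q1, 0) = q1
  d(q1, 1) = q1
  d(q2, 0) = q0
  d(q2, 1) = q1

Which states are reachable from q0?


BFS from q0:
  layer 0: {q0}

{q0}


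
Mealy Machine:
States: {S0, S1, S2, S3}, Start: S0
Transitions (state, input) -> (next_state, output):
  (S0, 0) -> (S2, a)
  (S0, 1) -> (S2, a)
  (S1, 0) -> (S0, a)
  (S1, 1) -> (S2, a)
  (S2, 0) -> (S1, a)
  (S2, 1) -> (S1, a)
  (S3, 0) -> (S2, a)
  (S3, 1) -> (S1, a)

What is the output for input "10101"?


Step-by-step:
  (S0, 1) -> (S2, a)
  (S2, 0) -> (S1, a)
  (S1, 1) -> (S2, a)
  (S2, 0) -> (S1, a)
  (S1, 1) -> (S2, a)

"aaaaa"


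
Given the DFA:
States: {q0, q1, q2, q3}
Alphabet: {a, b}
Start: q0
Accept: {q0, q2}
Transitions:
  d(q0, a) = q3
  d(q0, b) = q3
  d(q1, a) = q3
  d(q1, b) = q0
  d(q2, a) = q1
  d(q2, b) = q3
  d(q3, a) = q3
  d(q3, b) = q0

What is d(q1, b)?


Looking up transition d(q1, b)

q0


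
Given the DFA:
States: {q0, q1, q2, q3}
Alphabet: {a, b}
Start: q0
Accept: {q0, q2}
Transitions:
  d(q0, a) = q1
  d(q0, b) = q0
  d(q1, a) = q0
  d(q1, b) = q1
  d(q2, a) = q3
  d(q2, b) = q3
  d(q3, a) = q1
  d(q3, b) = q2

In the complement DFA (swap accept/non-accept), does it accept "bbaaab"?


Trace: q0 -> q0 -> q0 -> q1 -> q0 -> q1 -> q1
Final: q1
Original accept: {q0, q2}
Complement: q1 is not in original accept

Yes, complement accepts (original rejects)


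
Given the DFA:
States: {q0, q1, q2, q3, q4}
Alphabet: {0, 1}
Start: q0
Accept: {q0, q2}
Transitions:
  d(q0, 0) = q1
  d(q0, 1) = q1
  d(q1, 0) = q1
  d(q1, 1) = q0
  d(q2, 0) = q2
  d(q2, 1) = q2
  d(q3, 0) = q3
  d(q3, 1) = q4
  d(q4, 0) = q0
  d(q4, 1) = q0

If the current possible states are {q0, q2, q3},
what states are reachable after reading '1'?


Apply transition on '1' from each current state:
  d(q0, 1) = q1
  d(q2, 1) = q2
  d(q3, 1) = q4

{q1, q2, q4}


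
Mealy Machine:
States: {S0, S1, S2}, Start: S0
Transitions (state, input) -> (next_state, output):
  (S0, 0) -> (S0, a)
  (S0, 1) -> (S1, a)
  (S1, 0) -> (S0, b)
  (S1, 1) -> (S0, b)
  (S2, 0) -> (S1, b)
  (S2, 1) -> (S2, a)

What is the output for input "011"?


Step-by-step:
  (S0, 0) -> (S0, a)
  (S0, 1) -> (S1, a)
  (S1, 1) -> (S0, b)

"aab"


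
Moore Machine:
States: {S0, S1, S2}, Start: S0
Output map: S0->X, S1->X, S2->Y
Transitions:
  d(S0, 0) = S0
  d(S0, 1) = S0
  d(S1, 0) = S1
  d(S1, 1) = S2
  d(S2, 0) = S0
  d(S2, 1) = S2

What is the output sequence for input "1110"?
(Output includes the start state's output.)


Start: S0 (output X)
  --1--> S0 (output X)
  --1--> S0 (output X)
  --1--> S0 (output X)
  --0--> S0 (output X)

"XXXXX"


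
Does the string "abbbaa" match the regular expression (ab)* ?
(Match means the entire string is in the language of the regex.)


|string| = 6; first = 'a'; last = 'a'

No, "abbbaa" does not match (ab)*


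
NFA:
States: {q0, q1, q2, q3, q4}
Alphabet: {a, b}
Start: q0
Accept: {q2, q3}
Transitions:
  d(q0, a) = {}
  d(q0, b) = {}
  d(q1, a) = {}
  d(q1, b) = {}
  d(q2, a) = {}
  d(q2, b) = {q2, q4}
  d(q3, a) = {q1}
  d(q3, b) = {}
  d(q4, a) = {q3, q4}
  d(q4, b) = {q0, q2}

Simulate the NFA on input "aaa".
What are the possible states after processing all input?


Start: {q0}
  --a--> {}
  --a--> {}
  --a--> {}

{} (empty set, no valid transitions)


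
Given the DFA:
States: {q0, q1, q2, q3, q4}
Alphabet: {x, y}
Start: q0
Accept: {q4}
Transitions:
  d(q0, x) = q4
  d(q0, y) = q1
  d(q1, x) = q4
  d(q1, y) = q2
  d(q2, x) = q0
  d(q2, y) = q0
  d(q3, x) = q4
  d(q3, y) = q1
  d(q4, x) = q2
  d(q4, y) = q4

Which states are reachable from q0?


BFS from q0:
  layer 0: {q0}
  layer 1: {q1, q4}
  layer 2: {q2}

{q0, q1, q2, q4}


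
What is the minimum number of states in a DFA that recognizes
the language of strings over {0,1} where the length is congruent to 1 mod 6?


States track (length) mod 6.
Need 6 states: one per remainder 0..5; accept = remainder 1.

6


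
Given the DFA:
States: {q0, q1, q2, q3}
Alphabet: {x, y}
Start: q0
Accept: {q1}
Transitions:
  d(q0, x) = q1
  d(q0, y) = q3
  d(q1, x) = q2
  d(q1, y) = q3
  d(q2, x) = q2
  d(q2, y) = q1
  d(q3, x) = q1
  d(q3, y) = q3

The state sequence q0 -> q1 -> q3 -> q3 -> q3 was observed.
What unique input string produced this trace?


Trace back each transition to find the symbol:
  q0 --[x]--> q1
  q1 --[y]--> q3
  q3 --[y]--> q3
  q3 --[y]--> q3

"xyyy"


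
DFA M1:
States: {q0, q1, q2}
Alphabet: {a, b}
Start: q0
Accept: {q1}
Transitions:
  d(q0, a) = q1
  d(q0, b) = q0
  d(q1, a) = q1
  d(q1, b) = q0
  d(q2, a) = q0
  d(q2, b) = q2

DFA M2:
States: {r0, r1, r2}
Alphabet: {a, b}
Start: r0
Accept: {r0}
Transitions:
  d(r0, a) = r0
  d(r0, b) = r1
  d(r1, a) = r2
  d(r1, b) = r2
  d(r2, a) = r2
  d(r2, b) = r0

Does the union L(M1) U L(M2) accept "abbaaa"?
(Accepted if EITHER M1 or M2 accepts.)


M1: final=q1 accepted=True
M2: final=r2 accepted=False

Yes, union accepts


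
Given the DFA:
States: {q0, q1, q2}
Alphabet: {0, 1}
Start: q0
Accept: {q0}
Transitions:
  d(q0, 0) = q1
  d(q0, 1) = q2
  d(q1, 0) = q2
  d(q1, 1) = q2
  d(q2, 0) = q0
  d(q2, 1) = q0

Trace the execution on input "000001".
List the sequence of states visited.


Input: 000001
d(q0, 0) = q1
d(q1, 0) = q2
d(q2, 0) = q0
d(q0, 0) = q1
d(q1, 0) = q2
d(q2, 1) = q0


q0 -> q1 -> q2 -> q0 -> q1 -> q2 -> q0


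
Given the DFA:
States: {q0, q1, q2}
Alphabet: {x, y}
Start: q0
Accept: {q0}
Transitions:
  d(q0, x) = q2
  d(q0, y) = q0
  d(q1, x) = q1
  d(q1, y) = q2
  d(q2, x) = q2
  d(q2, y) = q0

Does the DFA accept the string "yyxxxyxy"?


Trace: q0 -> q0 -> q0 -> q2 -> q2 -> q2 -> q0 -> q2 -> q0
Final state: q0
Accept states: {q0}

Yes, accepted (final state q0 is an accept state)


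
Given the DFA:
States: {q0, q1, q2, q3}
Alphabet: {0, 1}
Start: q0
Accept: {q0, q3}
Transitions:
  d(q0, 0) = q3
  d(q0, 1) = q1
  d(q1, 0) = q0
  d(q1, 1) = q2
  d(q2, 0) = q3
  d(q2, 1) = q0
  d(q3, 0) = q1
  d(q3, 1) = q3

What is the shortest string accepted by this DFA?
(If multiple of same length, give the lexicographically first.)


BFS by string length (lex-first path to each state shown):
  len 0: q0<-""
Found accept state at length 0.

"" (empty string)


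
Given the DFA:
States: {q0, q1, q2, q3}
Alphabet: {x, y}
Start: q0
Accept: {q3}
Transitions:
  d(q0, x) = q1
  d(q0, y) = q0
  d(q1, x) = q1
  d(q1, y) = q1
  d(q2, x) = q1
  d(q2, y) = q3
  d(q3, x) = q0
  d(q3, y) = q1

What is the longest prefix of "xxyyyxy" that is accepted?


Run the DFA, marking each prefix where the state is accepting:
  "" -> q0 [reject]
  "x" -> q1 [reject]
  "xx" -> q1 [reject]
  "xxy" -> q1 [reject]
  "xxyy" -> q1 [reject]
  "xxyyy" -> q1 [reject]
  "xxyyyx" -> q1 [reject]
  "xxyyyxy" -> q1 [reject]

No prefix is accepted


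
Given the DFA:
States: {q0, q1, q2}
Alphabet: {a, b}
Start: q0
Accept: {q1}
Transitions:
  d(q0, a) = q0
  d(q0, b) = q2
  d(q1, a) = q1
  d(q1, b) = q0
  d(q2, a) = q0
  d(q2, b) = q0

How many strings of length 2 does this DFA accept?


Enumerating all length-2 strings:
  "aa" -> q0 [reject]
  "ab" -> q2 [reject]
  "ba" -> q0 [reject]
  "bb" -> q0 [reject]

0 out of 4


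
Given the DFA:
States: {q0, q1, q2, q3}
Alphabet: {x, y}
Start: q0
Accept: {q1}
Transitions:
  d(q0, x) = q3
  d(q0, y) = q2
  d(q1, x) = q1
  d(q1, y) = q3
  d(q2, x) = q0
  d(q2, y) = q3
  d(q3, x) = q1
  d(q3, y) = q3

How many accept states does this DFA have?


Accept states listed: {q1}
Counting: q1(1)

1


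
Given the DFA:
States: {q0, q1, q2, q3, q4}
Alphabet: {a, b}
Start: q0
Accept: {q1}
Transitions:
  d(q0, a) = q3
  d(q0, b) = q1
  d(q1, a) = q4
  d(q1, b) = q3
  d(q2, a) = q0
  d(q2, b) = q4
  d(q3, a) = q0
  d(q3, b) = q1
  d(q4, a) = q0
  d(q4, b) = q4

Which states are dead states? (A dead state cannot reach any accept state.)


Forward reachability from each state:
  q0 -> reaches accept state q1 (live)
  q1 -> reaches accept state q1 (live)
  q2 -> reaches accept state q1 (live)
  q3 -> reaches accept state q1 (live)
  q4 -> reaches accept state q1 (live)

None (all states can reach an accept state)


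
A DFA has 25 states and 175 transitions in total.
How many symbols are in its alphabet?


Each state has exactly one transition per symbol.
|alphabet| = transitions / states = 175 / 25 = 7

7


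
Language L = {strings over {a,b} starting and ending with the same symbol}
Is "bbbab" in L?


first = 'b', last = 'b'

Yes, "bbbab" is in L


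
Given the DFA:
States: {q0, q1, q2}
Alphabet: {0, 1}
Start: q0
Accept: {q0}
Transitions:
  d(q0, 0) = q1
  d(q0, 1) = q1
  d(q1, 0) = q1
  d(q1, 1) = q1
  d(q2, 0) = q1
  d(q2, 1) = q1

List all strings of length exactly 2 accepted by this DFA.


All strings of length 2: 4 total
Accepted: 0

None


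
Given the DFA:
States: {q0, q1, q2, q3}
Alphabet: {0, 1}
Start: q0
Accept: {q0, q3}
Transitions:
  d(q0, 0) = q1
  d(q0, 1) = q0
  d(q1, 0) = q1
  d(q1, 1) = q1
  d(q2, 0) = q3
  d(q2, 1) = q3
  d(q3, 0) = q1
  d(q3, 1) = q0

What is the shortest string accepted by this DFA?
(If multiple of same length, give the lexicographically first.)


BFS by string length (lex-first path to each state shown):
  len 0: q0<-""
Found accept state at length 0.

"" (empty string)


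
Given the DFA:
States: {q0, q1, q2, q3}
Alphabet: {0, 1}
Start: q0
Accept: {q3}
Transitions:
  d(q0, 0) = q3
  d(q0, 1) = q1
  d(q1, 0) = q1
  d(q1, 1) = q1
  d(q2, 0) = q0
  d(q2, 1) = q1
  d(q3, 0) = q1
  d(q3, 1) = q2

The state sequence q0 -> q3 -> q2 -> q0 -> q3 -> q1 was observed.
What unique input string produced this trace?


Trace back each transition to find the symbol:
  q0 --[0]--> q3
  q3 --[1]--> q2
  q2 --[0]--> q0
  q0 --[0]--> q3
  q3 --[0]--> q1

"01000"


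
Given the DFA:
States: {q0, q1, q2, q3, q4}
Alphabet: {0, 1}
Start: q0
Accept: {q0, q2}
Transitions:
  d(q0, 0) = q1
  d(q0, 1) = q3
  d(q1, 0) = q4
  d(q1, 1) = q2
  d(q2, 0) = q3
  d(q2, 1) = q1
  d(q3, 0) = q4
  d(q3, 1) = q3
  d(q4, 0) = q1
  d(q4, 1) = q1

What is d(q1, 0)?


Looking up transition d(q1, 0)

q4


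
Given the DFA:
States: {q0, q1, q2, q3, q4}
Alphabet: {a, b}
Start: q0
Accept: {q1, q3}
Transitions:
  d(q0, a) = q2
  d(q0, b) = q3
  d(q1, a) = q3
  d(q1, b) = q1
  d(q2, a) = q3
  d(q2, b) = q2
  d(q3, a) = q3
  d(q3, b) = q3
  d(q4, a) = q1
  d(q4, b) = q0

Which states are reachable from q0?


BFS from q0:
  layer 0: {q0}
  layer 1: {q2, q3}

{q0, q2, q3}


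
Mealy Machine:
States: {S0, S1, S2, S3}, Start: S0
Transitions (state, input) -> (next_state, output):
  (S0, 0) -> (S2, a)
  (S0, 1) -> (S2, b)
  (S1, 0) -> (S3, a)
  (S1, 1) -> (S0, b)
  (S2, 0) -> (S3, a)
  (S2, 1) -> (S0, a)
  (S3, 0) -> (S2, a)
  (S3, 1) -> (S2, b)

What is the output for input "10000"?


Step-by-step:
  (S0, 1) -> (S2, b)
  (S2, 0) -> (S3, a)
  (S3, 0) -> (S2, a)
  (S2, 0) -> (S3, a)
  (S3, 0) -> (S2, a)

"baaaa"


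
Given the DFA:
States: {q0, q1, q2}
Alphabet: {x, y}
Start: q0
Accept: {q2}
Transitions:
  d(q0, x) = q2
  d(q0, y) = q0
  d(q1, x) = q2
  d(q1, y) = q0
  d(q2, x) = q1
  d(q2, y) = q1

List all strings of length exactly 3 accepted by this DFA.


All strings of length 3: 8 total
Accepted: 3

"xxx", "xyx", "yyx"


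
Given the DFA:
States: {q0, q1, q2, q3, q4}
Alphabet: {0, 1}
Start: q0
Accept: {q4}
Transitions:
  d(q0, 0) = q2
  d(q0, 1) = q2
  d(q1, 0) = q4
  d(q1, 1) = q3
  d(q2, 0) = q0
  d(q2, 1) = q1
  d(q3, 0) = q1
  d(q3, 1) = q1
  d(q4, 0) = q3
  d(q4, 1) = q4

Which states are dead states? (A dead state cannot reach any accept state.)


Forward reachability from each state:
  q0 -> reaches accept state q4 (live)
  q1 -> reaches accept state q4 (live)
  q2 -> reaches accept state q4 (live)
  q3 -> reaches accept state q4 (live)
  q4 -> reaches accept state q4 (live)

None (all states can reach an accept state)


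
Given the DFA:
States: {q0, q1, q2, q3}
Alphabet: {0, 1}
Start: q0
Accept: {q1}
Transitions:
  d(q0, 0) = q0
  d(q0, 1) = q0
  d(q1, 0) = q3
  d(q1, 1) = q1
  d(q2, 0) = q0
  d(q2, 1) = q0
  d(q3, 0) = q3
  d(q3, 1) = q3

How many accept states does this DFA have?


Accept states listed: {q1}
Counting: q1(1)

1


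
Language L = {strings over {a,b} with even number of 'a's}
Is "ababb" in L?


count('a') = 2; 2 mod 2 = 0

Yes, "ababb" is in L


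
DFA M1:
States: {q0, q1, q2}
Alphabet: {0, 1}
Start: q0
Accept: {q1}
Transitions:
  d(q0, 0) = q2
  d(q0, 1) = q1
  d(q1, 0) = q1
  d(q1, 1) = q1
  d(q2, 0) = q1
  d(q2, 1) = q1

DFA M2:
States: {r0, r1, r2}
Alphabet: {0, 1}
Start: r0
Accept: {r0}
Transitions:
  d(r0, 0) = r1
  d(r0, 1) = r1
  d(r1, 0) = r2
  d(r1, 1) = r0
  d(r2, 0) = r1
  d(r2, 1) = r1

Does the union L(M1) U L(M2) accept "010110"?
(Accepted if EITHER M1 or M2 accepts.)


M1: final=q1 accepted=True
M2: final=r2 accepted=False

Yes, union accepts


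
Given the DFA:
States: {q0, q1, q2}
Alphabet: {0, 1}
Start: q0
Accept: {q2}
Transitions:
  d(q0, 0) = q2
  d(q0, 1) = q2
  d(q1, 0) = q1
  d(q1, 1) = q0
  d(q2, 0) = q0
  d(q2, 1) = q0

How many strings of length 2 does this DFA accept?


Enumerating all length-2 strings:
  "00" -> q0 [reject]
  "01" -> q0 [reject]
  "10" -> q0 [reject]
  "11" -> q0 [reject]

0 out of 4


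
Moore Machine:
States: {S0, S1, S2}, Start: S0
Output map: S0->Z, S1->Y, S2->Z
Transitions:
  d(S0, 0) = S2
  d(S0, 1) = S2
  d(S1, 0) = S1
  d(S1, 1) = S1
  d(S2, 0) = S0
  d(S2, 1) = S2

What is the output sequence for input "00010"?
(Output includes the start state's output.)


Start: S0 (output Z)
  --0--> S2 (output Z)
  --0--> S0 (output Z)
  --0--> S2 (output Z)
  --1--> S2 (output Z)
  --0--> S0 (output Z)

"ZZZZZZ"


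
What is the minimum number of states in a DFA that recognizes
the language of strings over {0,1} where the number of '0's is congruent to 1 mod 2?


States track (count of '0') mod 2.
Need 2 states: one per remainder 0..1; accept = remainder 1.

2


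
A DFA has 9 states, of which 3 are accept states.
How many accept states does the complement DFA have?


Complement swaps accept and non-accept states.
9 - 3 = 6

6


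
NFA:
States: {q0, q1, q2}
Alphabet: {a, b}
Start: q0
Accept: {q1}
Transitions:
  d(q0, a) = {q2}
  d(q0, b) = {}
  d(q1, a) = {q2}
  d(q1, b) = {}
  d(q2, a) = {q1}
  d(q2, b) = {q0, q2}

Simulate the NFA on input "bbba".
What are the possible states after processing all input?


Start: {q0}
  --b--> {}
  --b--> {}
  --b--> {}
  --a--> {}

{} (empty set, no valid transitions)


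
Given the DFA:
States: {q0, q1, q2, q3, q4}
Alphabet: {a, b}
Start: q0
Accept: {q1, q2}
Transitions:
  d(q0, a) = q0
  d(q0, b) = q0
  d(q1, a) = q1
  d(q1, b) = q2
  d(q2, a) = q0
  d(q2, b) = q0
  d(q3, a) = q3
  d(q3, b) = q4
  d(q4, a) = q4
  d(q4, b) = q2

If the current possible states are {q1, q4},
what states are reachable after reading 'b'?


Apply transition on 'b' from each current state:
  d(q1, b) = q2
  d(q4, b) = q2

{q2}


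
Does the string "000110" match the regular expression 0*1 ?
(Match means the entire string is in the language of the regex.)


|string| = 6; first = '0'; last = '0'

No, "000110" does not match 0*1


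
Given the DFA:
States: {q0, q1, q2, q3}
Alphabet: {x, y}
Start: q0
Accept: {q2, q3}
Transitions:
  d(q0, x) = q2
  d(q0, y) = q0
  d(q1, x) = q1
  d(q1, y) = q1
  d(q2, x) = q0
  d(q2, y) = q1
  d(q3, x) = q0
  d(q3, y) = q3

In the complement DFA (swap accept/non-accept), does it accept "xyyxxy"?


Trace: q0 -> q2 -> q1 -> q1 -> q1 -> q1 -> q1
Final: q1
Original accept: {q2, q3}
Complement: q1 is not in original accept

Yes, complement accepts (original rejects)


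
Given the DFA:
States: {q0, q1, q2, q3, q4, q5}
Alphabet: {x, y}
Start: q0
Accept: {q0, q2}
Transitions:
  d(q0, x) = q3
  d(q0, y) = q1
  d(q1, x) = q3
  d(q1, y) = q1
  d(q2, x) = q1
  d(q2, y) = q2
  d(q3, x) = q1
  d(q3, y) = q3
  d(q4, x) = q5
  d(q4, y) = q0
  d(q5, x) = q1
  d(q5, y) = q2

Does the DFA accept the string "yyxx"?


Trace: q0 -> q1 -> q1 -> q3 -> q1
Final state: q1
Accept states: {q0, q2}

No, rejected (final state q1 is not an accept state)


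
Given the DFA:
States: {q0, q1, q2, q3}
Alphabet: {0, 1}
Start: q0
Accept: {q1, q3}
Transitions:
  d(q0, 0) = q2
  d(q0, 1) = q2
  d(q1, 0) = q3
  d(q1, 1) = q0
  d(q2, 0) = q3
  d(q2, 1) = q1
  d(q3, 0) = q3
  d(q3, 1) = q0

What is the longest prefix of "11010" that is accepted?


Run the DFA, marking each prefix where the state is accepting:
  "" -> q0 [reject]
  "1" -> q2 [reject]
  "11" -> q1 [accept]
  "110" -> q3 [accept]
  "1101" -> q0 [reject]
  "11010" -> q2 [reject]

"110"


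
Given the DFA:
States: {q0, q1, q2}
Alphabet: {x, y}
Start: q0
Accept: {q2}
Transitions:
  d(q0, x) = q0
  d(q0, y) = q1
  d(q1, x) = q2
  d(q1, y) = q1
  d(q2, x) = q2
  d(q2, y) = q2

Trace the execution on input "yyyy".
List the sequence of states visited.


Input: yyyy
d(q0, y) = q1
d(q1, y) = q1
d(q1, y) = q1
d(q1, y) = q1


q0 -> q1 -> q1 -> q1 -> q1


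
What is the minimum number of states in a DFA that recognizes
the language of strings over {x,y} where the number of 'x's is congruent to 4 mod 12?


States track (count of 'x') mod 12.
Need 12 states: one per remainder 0..11; accept = remainder 4.

12


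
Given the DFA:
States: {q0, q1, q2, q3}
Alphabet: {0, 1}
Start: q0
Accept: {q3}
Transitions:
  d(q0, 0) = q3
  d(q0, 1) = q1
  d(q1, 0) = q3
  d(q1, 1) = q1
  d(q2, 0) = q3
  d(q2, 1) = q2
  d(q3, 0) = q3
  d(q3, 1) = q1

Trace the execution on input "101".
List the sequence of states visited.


Input: 101
d(q0, 1) = q1
d(q1, 0) = q3
d(q3, 1) = q1


q0 -> q1 -> q3 -> q1


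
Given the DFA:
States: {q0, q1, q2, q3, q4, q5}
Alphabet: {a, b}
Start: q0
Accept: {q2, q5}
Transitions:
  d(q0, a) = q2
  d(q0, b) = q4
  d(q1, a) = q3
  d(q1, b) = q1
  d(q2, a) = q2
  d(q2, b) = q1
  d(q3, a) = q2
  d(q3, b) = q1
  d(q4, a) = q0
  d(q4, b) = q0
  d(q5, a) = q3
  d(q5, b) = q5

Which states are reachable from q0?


BFS from q0:
  layer 0: {q0}
  layer 1: {q2, q4}
  layer 2: {q1}
  layer 3: {q3}

{q0, q1, q2, q3, q4}


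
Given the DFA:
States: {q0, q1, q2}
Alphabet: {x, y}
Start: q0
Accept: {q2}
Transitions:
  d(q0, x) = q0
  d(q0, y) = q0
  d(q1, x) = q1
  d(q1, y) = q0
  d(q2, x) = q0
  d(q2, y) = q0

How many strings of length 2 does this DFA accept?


Enumerating all length-2 strings:
  "xx" -> q0 [reject]
  "xy" -> q0 [reject]
  "yx" -> q0 [reject]
  "yy" -> q0 [reject]

0 out of 4


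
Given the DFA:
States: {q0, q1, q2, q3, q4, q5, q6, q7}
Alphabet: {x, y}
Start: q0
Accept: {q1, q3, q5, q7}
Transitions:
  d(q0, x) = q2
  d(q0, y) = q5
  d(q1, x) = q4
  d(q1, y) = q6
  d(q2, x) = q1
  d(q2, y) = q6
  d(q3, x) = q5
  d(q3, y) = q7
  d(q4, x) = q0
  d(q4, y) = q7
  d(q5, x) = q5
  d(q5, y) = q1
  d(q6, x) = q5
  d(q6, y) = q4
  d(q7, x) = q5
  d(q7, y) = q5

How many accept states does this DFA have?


Accept states listed: {q1, q3, q5, q7}
Counting: q1(1) q3(2) q5(3) q7(4)

4


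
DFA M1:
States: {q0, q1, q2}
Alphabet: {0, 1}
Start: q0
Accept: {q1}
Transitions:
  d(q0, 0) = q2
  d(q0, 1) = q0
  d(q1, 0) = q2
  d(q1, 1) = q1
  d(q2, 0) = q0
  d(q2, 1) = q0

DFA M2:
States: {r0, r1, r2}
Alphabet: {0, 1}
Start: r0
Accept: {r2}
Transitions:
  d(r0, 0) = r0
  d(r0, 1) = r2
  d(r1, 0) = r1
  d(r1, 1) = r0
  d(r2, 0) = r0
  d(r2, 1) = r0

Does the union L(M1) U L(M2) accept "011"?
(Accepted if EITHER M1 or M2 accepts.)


M1: final=q0 accepted=False
M2: final=r0 accepted=False

No, union rejects (neither accepts)


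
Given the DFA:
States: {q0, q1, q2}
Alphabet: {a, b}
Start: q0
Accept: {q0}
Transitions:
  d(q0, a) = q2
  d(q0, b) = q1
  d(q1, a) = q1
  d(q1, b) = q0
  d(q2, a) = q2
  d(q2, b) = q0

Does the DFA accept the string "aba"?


Trace: q0 -> q2 -> q0 -> q2
Final state: q2
Accept states: {q0}

No, rejected (final state q2 is not an accept state)


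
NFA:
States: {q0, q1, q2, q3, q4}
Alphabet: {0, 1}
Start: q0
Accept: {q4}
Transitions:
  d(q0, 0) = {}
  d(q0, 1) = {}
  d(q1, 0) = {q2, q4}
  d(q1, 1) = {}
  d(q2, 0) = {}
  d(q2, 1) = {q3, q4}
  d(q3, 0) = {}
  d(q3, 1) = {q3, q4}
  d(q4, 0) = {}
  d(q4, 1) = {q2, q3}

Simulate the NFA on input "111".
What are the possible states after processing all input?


Start: {q0}
  --1--> {}
  --1--> {}
  --1--> {}

{} (empty set, no valid transitions)


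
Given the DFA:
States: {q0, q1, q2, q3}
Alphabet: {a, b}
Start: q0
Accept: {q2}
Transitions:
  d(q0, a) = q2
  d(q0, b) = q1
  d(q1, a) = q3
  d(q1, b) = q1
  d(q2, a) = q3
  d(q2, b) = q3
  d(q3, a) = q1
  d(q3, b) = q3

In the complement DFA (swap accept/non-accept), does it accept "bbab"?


Trace: q0 -> q1 -> q1 -> q3 -> q3
Final: q3
Original accept: {q2}
Complement: q3 is not in original accept

Yes, complement accepts (original rejects)


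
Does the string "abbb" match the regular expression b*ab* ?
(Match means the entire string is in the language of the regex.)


|string| = 4; first = 'a'; last = 'b'

Yes, "abbb" matches b*ab*


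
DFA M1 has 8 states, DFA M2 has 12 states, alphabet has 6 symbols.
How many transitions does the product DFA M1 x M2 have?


Product DFA has 8 * 12 = 96 states.
Each has 6 transitions: 96 * 6 = 576

576
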